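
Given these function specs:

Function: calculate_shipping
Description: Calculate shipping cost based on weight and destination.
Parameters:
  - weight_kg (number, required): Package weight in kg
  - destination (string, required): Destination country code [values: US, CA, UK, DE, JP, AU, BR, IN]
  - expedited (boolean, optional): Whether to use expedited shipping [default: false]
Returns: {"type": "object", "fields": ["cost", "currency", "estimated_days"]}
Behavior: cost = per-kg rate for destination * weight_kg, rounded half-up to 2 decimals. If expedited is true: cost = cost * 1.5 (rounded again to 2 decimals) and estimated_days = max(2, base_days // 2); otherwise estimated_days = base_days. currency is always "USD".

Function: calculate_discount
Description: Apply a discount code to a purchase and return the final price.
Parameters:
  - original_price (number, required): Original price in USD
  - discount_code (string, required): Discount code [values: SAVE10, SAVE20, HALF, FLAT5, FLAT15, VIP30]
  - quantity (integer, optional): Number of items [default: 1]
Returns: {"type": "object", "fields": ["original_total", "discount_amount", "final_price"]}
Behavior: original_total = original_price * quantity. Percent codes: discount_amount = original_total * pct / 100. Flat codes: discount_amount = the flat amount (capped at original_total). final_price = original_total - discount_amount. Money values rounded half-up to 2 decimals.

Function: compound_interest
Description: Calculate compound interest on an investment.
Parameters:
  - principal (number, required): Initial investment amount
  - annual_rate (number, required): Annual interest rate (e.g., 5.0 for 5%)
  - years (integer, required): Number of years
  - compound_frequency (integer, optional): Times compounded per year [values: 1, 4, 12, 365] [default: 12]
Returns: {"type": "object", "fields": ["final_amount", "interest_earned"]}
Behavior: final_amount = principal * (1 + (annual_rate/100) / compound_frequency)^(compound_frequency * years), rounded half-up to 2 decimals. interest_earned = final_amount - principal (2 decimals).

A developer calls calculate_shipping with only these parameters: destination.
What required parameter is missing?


Required parameters: weight_kg, destination
Provided: destination
Missing: weight_kg
weight_kg


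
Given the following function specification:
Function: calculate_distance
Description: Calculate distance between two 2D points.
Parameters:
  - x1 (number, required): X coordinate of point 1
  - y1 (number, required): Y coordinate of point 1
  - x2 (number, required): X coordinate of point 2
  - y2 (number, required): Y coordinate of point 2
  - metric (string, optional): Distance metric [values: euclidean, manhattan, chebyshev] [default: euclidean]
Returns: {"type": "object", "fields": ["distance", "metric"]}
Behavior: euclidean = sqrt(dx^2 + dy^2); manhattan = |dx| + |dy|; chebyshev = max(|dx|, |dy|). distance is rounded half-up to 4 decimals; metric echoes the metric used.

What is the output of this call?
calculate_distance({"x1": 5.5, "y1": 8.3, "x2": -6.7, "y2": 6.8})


Defaults applied: metric=euclidean
|dx| = |-6.7 - 5.5| = 12.2; |dy| = |6.8 - 8.3| = 1.5
euclidean: sqrt(12.2^2 + 1.5^2) = sqrt(151.09) = 12.291867
Round to 4 decimals: 12.2919
Output:
{"distance": 12.2919, "metric": "euclidean"}


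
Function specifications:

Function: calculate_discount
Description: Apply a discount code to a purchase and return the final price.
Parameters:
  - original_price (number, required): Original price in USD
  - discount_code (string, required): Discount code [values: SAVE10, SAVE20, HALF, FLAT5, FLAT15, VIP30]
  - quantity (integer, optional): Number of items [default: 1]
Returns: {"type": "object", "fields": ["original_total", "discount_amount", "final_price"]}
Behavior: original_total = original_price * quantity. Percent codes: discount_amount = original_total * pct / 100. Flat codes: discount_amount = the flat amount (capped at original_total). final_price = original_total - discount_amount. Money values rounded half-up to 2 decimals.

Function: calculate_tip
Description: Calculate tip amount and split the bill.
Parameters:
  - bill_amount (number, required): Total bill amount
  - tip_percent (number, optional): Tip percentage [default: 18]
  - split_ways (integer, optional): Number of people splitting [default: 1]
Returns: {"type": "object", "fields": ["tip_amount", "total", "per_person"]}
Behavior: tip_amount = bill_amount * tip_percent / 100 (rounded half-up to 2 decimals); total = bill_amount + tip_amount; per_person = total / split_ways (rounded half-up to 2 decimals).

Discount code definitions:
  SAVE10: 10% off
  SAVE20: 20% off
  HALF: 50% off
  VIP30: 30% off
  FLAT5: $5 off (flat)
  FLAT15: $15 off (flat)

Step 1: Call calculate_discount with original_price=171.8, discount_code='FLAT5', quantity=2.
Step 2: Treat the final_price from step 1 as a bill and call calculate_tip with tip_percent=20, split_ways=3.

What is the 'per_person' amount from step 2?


Step 1: calculate_discount(original_price=171.8, discount_code=FLAT5, quantity=2)
  original_total = 171.8 * 2 = 343.60
  FLAT5 = $5 flat: discount_amount = min(5.00, 343.60) = 5.00
  final_price = 343.60 - 5.00 = 338.60
  -> final_price = 338.60
Step 2: calculate_tip(bill_amount=338.6, tip_percent=20, split_ways=3)
  tip_amount = 338.6 * 20/100 = 67.72 -> 67.72
  total = 338.6 + 67.72 = 406.32
  per_person = 406.32 / 3 = 135.44 -> 135.44
  -> per_person = 135.44
$135.44


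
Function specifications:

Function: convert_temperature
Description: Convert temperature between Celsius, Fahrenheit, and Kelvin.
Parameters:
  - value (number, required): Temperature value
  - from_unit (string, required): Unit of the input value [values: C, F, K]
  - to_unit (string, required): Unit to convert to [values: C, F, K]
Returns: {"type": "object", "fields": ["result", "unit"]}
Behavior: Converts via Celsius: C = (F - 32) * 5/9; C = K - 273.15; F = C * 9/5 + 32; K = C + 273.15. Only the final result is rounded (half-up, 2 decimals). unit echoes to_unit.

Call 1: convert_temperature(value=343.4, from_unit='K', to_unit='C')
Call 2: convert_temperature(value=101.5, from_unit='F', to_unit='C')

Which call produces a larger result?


Call 1:
  To C: 343.4 - 273.15 = 70.25
  Target is C: 70.25
  Round to 2 decimals: 70.25
  -> 70.25 C
Call 2:
  To C: (101.5 - 32) * 5/9 = 38.611111
  Target is C: 38.611111
  Round to 2 decimals: 38.61
  -> 38.61 C
Call 1 (70.25 C)


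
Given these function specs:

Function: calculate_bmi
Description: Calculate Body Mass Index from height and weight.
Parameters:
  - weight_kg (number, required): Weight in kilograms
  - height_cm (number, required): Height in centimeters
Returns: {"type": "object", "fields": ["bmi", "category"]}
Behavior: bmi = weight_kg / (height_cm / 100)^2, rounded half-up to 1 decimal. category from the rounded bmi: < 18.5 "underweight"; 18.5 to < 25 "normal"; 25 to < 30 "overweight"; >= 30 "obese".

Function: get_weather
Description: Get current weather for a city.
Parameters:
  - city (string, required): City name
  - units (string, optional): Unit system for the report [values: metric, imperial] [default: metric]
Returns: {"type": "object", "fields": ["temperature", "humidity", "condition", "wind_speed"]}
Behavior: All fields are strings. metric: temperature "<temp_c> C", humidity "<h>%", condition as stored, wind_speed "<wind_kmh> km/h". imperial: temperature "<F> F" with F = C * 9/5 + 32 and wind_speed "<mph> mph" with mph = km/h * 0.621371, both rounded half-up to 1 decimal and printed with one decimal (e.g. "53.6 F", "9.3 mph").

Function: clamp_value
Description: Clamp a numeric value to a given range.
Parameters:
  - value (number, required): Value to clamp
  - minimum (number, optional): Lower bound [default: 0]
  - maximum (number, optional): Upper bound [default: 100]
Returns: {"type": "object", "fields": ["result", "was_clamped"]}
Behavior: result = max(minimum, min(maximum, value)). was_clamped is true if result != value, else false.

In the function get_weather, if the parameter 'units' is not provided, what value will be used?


The get_weather spec declares:
  - units (string, optional): Unit system for the report [values: metric, imperial] [default: metric]
Default:
metric


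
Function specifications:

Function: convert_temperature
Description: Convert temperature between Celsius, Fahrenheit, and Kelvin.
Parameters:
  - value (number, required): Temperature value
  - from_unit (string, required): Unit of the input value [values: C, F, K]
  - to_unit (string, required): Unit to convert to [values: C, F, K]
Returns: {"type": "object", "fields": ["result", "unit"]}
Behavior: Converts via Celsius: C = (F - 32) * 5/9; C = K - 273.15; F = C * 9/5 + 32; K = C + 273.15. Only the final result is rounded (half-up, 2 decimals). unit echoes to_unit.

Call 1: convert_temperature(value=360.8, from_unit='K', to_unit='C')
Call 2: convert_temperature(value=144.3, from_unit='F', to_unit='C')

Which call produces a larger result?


Call 1:
  To C: 360.8 - 273.15 = 87.65
  Target is C: 87.65
  Round to 2 decimals: 87.65
  -> 87.65 C
Call 2:
  To C: (144.3 - 32) * 5/9 = 62.388889
  Target is C: 62.388889
  Round to 2 decimals: 62.39
  -> 62.39 C
Call 1 (87.65 C)


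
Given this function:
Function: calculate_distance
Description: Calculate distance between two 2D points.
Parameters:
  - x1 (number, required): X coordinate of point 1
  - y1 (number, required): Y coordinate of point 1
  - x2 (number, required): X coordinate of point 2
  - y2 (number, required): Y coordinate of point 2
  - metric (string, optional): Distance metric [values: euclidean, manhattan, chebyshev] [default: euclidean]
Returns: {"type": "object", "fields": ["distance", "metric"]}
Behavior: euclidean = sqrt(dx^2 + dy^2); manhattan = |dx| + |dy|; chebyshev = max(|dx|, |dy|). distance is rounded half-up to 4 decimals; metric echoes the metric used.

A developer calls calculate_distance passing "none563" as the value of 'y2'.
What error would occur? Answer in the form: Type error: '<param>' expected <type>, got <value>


Spec: 'y2' is declared as number; "none563" is a string.
Type error: 'y2' expected number, got "none563"


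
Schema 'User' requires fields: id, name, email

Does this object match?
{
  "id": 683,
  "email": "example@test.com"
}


Checking required fields...
Missing: name
Invalid - missing required field 'name'


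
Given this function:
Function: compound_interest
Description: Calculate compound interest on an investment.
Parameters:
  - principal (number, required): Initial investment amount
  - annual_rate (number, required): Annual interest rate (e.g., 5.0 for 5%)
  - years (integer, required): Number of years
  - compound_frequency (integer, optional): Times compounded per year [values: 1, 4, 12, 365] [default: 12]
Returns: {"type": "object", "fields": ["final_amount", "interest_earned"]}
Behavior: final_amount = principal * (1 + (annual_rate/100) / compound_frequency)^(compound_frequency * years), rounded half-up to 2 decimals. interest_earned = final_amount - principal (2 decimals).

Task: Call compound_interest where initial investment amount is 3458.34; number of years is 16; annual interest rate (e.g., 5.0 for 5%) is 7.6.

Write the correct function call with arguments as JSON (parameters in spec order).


Mapping each described value to its parameter name:
  'Initial investment amount' -> principal = 3458.34
  'Number of years' -> years = 16
  'Annual interest rate (e.g., 5.0 for 5%)' -> annual_rate = 7.6
compound_interest({"principal": 3458.34, "annual_rate": 7.6, "years": 16})


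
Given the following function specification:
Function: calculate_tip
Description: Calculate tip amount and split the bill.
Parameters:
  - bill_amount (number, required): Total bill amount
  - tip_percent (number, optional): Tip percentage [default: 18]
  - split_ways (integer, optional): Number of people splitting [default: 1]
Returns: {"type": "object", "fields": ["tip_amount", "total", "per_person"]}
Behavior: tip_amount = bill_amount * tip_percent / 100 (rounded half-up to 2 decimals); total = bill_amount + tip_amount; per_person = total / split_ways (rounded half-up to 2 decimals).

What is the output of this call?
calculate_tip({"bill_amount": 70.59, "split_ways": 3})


Defaults applied: tip_percent=18
tip_amount = 70.59 * 18/100 = 12.7062 -> 12.71
total = 70.59 + 12.71 = 83.30
per_person = 83.30 / 3 = 27.766667 -> 27.77
Output:
{"tip_amount": 12.71, "total": 83.3, "per_person": 27.77}


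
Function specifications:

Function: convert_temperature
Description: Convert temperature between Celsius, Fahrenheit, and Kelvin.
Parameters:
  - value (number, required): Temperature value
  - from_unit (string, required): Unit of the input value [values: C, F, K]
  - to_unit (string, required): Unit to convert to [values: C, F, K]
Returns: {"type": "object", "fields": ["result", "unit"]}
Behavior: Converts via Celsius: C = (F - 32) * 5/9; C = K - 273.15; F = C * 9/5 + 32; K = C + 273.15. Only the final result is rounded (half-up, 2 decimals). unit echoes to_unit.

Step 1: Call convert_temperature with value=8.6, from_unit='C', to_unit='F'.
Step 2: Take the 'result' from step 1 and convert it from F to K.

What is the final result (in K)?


Step 1: convert_temperature(value=8.6, from_unit=C, to_unit=F)
  Input already in C: 8.6
  To F: 8.6 * 9/5 + 32 = 47.48
  Round to 2 decimals: 47.48
  -> result = 47.48 F
Step 2: convert_temperature(value=47.48, from_unit=F, to_unit=K)
  To C: (47.48 - 32) * 5/9 = 8.6
  To K: 8.6 + 273.15 = 281.75
  Round to 2 decimals: 281.75
  -> result = 281.75 K
281.75 K


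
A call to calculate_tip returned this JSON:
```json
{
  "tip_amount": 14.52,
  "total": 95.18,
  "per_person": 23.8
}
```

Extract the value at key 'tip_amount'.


14.52


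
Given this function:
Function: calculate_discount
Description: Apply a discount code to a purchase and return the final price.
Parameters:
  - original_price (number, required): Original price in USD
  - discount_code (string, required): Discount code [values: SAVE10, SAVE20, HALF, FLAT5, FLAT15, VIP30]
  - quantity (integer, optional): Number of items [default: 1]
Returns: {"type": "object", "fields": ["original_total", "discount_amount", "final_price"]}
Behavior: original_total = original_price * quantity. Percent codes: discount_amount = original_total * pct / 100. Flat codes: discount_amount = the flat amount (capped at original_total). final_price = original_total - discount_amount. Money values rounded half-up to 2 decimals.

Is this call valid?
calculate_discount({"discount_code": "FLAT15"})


Checking required parameters...
Missing required parameter: original_price
Invalid - missing required parameter 'original_price'


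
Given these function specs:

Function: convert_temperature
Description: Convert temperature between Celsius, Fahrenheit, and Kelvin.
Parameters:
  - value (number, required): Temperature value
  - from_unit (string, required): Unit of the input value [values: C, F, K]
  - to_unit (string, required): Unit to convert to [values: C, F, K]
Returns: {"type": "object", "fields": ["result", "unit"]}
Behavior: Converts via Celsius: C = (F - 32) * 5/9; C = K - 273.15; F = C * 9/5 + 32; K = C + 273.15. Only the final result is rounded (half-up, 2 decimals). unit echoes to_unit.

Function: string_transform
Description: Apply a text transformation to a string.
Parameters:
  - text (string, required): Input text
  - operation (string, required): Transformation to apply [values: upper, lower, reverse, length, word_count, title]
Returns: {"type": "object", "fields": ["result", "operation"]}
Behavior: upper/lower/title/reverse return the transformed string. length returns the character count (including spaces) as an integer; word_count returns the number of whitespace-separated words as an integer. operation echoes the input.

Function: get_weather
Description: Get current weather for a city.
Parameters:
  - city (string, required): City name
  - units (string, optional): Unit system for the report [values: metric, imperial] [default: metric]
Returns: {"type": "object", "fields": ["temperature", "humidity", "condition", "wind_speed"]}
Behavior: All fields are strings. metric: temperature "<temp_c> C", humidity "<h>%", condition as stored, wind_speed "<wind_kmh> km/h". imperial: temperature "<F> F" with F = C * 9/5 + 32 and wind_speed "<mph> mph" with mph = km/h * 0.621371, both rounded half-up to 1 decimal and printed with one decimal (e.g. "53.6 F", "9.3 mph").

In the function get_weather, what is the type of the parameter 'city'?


The get_weather spec declares:
  - city (string, required): City name
Type:
string


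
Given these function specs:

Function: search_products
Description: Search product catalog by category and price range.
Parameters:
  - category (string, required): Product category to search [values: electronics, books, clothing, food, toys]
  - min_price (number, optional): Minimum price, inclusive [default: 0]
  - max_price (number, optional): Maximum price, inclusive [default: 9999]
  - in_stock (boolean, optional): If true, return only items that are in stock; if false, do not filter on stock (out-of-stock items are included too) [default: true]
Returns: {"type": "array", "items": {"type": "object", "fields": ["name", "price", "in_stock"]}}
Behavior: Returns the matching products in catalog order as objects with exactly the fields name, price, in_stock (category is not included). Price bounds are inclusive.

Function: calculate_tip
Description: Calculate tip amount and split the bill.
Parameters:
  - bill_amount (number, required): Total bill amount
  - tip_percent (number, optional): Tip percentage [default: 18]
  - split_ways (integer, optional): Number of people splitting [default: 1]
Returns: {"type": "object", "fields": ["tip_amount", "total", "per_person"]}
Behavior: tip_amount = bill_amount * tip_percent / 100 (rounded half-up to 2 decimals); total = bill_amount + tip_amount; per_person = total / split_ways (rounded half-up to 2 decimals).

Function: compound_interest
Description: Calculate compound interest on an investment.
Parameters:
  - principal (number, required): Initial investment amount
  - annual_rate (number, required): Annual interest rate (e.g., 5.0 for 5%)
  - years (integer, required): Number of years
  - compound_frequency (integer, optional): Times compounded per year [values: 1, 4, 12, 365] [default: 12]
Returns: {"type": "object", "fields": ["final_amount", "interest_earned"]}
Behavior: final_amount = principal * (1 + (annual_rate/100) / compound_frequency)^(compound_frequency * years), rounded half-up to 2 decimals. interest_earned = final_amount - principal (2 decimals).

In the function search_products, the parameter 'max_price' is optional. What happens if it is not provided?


The search_products spec declares:
  - max_price (number, optional): Maximum price, inclusive [default: 9999]
It defaults to 9999


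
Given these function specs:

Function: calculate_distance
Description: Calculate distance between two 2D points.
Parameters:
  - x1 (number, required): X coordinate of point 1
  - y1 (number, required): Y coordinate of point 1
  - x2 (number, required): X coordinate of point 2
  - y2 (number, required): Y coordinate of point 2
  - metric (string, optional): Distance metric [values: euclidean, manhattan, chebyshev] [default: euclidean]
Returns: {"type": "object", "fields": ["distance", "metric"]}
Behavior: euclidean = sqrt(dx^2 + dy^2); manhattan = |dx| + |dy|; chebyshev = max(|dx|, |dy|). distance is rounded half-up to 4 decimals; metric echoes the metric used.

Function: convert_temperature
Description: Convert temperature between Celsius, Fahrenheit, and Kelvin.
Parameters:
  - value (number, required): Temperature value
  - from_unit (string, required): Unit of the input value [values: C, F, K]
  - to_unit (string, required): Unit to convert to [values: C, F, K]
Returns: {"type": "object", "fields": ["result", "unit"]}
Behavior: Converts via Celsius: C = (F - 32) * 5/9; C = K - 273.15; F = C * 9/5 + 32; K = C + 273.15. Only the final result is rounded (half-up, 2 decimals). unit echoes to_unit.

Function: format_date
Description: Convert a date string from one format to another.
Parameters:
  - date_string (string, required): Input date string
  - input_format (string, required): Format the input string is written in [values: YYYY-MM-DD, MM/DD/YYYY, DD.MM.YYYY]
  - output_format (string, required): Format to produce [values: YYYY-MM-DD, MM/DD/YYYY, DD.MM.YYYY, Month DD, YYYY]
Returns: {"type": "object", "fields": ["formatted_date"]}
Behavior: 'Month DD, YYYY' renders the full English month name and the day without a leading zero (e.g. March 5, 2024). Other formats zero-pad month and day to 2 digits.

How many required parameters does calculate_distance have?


Parameters of calculate_distance: x1 (required), y1 (required), x2 (required), y2 (required), metric (optional)
Required count:
4


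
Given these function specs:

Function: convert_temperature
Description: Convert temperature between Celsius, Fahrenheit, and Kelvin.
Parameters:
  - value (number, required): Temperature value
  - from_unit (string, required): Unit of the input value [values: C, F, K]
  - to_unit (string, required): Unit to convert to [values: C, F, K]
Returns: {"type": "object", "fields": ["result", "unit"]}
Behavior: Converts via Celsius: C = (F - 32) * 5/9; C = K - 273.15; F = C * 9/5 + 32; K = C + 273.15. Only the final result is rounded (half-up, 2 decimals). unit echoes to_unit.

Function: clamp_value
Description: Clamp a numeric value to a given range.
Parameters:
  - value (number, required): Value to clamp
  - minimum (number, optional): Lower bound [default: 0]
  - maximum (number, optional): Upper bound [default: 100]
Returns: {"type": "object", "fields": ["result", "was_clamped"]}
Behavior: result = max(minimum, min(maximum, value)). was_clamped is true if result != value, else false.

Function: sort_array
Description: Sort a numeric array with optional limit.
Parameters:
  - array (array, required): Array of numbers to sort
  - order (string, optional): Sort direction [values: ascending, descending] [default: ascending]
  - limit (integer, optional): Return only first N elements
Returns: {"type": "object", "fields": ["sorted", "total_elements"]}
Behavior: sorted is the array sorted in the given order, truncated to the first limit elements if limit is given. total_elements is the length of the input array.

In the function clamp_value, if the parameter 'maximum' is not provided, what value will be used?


The clamp_value spec declares:
  - maximum (number, optional): Upper bound [default: 100]
Default:
100


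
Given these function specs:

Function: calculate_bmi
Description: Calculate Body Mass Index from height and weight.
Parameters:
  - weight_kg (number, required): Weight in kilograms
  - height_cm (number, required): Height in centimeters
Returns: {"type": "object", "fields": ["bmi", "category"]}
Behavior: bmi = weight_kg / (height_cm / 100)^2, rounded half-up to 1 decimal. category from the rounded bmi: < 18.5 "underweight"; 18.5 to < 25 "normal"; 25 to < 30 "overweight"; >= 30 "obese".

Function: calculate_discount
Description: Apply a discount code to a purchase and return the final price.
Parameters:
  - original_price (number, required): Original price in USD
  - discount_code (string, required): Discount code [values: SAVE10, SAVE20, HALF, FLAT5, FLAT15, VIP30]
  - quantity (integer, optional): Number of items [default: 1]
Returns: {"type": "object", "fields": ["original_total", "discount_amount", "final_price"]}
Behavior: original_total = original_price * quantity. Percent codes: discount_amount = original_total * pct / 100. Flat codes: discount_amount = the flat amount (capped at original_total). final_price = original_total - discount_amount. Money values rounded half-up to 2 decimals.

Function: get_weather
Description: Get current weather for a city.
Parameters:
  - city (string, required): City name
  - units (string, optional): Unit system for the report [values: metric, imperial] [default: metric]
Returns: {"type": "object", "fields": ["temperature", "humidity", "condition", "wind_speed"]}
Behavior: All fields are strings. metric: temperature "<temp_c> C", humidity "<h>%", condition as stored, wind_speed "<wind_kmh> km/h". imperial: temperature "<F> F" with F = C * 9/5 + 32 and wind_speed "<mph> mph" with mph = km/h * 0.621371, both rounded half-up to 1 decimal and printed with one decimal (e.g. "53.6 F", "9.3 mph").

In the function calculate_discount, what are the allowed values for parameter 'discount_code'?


The calculate_discount spec declares:
  - discount_code (string, required): Discount code [values: SAVE10, SAVE20, HALF, FLAT5, FLAT15, VIP30]
Allowed values:
SAVE10, SAVE20, HALF, FLAT5, FLAT15, VIP30


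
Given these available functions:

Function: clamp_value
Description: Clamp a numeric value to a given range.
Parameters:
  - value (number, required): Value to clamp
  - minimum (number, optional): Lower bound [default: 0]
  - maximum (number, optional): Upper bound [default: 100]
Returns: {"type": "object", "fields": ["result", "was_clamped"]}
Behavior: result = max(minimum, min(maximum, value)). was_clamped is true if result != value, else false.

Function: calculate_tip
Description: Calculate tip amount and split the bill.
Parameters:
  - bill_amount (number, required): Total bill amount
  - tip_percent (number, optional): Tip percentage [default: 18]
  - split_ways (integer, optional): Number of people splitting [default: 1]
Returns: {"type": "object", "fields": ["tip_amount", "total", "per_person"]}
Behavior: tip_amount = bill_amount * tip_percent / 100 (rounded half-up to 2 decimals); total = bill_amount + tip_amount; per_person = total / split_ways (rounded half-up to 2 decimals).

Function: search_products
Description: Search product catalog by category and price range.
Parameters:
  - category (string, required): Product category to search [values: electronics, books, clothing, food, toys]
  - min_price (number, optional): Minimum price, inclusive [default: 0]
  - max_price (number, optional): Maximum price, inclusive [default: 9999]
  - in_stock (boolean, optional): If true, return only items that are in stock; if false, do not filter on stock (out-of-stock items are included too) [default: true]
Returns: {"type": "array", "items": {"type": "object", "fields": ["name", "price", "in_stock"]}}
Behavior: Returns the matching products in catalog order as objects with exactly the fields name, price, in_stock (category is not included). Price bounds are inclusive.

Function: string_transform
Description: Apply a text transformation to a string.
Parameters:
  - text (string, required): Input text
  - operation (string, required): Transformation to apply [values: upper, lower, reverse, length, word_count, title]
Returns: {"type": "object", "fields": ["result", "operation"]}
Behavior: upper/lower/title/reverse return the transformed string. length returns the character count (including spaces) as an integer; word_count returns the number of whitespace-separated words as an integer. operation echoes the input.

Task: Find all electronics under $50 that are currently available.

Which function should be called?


The task needs a function whose description is: Search product catalog by category and price range.
search_products


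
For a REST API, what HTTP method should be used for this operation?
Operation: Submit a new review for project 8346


GET = read, POST = create, PUT = update/replace, DELETE = remove
This operation is a create.
POST


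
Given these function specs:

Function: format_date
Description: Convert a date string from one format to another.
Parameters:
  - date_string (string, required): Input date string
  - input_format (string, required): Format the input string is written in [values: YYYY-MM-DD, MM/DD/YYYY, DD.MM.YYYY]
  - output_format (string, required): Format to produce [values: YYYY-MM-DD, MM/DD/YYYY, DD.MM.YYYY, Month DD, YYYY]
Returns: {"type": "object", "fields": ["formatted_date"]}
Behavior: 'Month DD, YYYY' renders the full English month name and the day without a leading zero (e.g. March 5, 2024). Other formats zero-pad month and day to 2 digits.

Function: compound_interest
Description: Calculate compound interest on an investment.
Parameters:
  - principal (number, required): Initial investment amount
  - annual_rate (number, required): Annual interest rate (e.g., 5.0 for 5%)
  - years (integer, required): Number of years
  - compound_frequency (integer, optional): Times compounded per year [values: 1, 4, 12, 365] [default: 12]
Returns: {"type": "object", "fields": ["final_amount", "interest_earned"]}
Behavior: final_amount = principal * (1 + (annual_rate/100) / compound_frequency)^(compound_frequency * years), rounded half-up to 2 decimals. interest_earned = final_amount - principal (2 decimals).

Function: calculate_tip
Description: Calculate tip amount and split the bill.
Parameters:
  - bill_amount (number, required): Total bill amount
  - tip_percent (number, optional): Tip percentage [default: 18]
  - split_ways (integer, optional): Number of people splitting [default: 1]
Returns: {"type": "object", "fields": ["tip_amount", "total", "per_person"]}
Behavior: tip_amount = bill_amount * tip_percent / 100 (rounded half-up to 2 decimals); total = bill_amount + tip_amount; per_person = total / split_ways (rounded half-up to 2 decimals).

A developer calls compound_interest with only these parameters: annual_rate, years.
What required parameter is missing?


Required parameters: principal, annual_rate, years
Provided: annual_rate, years
Missing: principal
principal


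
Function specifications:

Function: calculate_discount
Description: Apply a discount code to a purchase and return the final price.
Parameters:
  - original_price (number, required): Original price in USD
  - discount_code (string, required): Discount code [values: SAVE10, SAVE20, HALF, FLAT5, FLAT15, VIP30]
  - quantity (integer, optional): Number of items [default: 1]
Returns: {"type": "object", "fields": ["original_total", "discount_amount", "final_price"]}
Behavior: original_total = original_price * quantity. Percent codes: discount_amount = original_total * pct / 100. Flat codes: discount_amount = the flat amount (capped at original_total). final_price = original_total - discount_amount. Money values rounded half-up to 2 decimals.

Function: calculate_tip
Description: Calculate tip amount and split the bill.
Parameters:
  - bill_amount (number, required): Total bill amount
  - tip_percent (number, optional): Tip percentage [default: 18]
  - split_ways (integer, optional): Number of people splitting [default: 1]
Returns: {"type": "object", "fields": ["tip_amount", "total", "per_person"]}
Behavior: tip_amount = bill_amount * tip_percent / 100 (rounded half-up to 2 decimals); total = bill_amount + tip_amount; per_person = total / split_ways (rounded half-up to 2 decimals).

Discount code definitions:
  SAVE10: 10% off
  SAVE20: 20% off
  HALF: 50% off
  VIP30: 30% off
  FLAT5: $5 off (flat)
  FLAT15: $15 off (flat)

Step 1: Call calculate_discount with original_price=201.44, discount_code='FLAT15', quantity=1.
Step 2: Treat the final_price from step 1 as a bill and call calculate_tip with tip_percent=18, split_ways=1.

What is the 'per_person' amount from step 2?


Step 1: calculate_discount(original_price=201.44, discount_code=FLAT15, quantity=1)
  original_total = 201.44 * 1 = 201.44
  FLAT15 = $15 flat: discount_amount = min(15.00, 201.44) = 15.00
  final_price = 201.44 - 15.00 = 186.44
  -> final_price = 186.44
Step 2: calculate_tip(bill_amount=186.44, tip_percent=18, split_ways=1)
  tip_amount = 186.44 * 18/100 = 33.5592 -> 33.56
  total = 186.44 + 33.56 = 220.00
  per_person = 220.00 / 1 = 220 -> 220.00
  -> per_person = 220.00
$220.00


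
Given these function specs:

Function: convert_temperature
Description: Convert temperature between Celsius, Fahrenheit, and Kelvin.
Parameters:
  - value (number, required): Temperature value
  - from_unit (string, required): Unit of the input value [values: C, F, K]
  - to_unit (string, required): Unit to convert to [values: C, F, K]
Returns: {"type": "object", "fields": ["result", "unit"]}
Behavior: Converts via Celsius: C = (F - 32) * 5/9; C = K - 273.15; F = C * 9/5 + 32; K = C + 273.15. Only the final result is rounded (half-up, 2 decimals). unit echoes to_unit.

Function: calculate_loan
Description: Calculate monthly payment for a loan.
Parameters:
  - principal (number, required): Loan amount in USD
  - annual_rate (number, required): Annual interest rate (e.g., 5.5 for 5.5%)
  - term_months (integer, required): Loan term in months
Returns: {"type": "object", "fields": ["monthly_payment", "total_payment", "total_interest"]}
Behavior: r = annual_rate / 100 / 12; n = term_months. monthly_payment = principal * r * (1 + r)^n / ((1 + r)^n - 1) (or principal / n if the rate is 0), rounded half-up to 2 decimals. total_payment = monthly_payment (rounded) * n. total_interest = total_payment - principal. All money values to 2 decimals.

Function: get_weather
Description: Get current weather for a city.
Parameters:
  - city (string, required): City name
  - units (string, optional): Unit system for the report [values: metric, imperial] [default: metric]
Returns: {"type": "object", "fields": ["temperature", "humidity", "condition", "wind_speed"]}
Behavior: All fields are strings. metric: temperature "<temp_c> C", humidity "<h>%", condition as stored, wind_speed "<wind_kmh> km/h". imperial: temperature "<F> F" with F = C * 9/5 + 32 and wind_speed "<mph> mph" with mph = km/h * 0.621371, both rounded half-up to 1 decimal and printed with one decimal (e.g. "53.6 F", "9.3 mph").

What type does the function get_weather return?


The get_weather spec declares Returns: {"type": "object", "fields": ["temperature", "humidity", "condition", "wind_speed"]}
Type:
object


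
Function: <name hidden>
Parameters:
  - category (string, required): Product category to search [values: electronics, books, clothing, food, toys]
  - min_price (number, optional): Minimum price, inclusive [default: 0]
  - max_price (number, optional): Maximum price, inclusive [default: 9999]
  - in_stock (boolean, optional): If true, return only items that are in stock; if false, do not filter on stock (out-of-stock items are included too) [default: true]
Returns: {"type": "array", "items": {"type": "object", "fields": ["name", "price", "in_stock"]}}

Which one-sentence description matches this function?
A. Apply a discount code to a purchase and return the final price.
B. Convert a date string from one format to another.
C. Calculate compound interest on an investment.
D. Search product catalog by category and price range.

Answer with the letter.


Parameters category, min_price, max_price, in_stock and return "array" fit: Search product catalog by category and price range.
D


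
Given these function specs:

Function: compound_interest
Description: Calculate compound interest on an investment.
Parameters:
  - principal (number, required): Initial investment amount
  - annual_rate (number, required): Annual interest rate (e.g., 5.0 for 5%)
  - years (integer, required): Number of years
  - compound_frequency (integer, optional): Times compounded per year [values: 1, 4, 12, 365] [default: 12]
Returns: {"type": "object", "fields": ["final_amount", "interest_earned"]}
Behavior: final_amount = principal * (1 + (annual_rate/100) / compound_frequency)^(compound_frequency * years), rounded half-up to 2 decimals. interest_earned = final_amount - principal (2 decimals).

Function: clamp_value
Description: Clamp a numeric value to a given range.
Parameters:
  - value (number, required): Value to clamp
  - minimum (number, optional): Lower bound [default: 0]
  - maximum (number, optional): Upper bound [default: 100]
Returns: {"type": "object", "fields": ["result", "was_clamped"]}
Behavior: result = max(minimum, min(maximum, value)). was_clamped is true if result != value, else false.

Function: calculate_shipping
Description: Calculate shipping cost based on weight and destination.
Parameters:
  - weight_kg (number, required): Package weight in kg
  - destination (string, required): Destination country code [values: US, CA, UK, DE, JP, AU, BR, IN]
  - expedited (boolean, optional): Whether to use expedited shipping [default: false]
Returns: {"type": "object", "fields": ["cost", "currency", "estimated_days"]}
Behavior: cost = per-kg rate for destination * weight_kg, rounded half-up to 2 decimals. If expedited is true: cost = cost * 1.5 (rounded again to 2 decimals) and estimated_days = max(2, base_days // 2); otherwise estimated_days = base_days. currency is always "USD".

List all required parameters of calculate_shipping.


Parameters of calculate_shipping and their required/optional flag:
  weight_kg: required
  destination: required
  expedited: optional
destination, weight_kg


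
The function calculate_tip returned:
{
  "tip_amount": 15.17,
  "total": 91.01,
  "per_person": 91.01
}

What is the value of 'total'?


91.01


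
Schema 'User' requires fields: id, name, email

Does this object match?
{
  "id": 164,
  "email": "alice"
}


Checking required fields...
Missing: name
Invalid - missing required field 'name'


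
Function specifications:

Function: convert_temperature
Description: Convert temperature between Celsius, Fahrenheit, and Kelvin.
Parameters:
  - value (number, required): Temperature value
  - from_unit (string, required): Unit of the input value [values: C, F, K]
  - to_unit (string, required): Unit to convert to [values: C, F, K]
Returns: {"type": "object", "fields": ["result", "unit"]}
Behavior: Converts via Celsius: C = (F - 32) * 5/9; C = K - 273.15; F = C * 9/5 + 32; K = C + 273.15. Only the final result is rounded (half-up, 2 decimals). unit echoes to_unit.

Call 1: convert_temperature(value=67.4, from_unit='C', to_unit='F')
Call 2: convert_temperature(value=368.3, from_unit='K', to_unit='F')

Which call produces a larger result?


Call 1:
  Input already in C: 67.4
  To F: 67.4 * 9/5 + 32 = 153.32
  Round to 2 decimals: 153.32
  -> 153.32 F
Call 2:
  To C: 368.3 - 273.15 = 95.15
  To F: 95.15 * 9/5 + 32 = 203.27
  Round to 2 decimals: 203.27
  -> 203.27 F
Call 2 (203.27 F)


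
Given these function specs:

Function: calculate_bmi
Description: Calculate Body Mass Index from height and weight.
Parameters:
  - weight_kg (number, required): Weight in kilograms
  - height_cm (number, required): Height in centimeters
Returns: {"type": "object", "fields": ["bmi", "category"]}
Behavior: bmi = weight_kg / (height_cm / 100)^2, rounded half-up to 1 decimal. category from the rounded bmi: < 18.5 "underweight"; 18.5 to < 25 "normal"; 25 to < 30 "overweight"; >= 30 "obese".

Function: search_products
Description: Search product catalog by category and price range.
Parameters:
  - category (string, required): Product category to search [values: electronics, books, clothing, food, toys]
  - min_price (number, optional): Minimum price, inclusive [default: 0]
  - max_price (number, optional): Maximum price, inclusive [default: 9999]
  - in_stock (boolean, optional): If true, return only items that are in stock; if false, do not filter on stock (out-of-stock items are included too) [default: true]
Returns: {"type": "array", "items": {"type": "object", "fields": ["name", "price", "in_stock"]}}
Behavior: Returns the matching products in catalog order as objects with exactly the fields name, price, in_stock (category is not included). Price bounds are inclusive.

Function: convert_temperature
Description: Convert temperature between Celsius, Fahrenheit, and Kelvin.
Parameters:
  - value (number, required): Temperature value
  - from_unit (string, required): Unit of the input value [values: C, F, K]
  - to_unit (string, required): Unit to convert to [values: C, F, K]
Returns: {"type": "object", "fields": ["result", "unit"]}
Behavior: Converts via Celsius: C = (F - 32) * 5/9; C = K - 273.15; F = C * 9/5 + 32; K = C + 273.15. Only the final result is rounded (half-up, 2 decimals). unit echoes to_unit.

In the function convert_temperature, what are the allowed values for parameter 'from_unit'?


The convert_temperature spec declares:
  - from_unit (string, required): Unit of the input value [values: C, F, K]
Allowed values:
C, F, K
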